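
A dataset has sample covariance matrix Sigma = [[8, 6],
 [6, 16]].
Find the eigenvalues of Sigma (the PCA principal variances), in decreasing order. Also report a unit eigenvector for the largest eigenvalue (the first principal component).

Step 1 — characteristic polynomial of 2×2 Sigma:
  det(Sigma - λI) = λ² - trace · λ + det = 0.
  trace = 8 + 16 = 24, det = 8·16 - (6)² = 92.
Step 2 — discriminant:
  Δ = trace² - 4·det = 576 - 368 = 208.
Step 3 — eigenvalues:
  λ = (trace ± √Δ)/2 = (24 ± 14.4222)/2,
  λ_1 = 19.2111,  λ_2 = 4.7889.

Step 4 — unit eigenvector for λ_1: solve (Sigma - λ_1 I)v = 0. First row:
  (8 - 19.2111)·v_x + (6)·v_y = 0, i.e. (-11.2111)·v_x + (6)·v_y = 0,
  so v ∝ (b, λ_1 - a) = (6, 11.2111) = u.
  ||u|| = √((6)² + (11.2111)²) = √(161.6888) ≈ 12.7157,
  v_1 = u/||u|| ≈ (0.4719, 0.8817) (||v_1|| = 1).

λ_1 = 19.2111,  λ_2 = 4.7889;  v_1 ≈ (0.4719, 0.8817)


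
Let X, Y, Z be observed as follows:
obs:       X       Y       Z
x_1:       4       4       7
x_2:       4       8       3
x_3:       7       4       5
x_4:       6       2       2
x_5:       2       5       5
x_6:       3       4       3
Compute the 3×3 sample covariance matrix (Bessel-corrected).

Step 1 — column means:
  mean(X) = (4 + 4 + 7 + 6 + 2 + 3) / 6 = 26/6 = 4.3333
  mean(Y) = (4 + 8 + 4 + 2 + 5 + 4) / 6 = 27/6 = 4.5
  mean(Z) = (7 + 3 + 5 + 2 + 5 + 3) / 6 = 25/6 = 4.1667

Step 2 — sample covariance S[i,j] = (1/(n-1)) · Σ_k (x_{k,i} - mean_i) · (x_{k,j} - mean_j), with n-1 = 5.
  S[X,X] = ((-0.3333)·(-0.3333) + (-0.3333)·(-0.3333) + (2.6667)·(2.6667) + (1.6667)·(1.6667) + (-2.3333)·(-2.3333) + (-1.3333)·(-1.3333)) / 5 = 17.3333/5 = 3.4667
  S[X,Y] = ((-0.3333)·(-0.5) + (-0.3333)·(3.5) + (2.6667)·(-0.5) + (1.6667)·(-2.5) + (-2.3333)·(0.5) + (-1.3333)·(-0.5)) / 5 = -7/5 = -1.4
  S[X,Z] = ((-0.3333)·(2.8333) + (-0.3333)·(-1.1667) + (2.6667)·(0.8333) + (1.6667)·(-2.1667) + (-2.3333)·(0.8333) + (-1.3333)·(-1.1667)) / 5 = -2.3333/5 = -0.4667
  S[Y,Y] = ((-0.5)·(-0.5) + (3.5)·(3.5) + (-0.5)·(-0.5) + (-2.5)·(-2.5) + (0.5)·(0.5) + (-0.5)·(-0.5)) / 5 = 19.5/5 = 3.9
  S[Y,Z] = ((-0.5)·(2.8333) + (3.5)·(-1.1667) + (-0.5)·(0.8333) + (-2.5)·(-2.1667) + (0.5)·(0.8333) + (-0.5)·(-1.1667)) / 5 = 0.5/5 = 0.1
  S[Z,Z] = ((2.8333)·(2.8333) + (-1.1667)·(-1.1667) + (0.8333)·(0.8333) + (-2.1667)·(-2.1667) + (0.8333)·(0.8333) + (-1.1667)·(-1.1667)) / 5 = 16.8333/5 = 3.3667

S is symmetric (S[j,i] = S[i,j]). Assembling:

S = [[3.4667, -1.4, -0.4667],
 [-1.4, 3.9, 0.1],
 [-0.4667, 0.1, 3.3667]]


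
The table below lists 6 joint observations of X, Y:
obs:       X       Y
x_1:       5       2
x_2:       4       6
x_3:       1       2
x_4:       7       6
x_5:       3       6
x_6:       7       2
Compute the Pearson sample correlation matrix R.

Step 1 — column means:
  mean(X) = (5 + 4 + 1 + 7 + 3 + 7) / 6 = 27/6 = 4.5
  mean(Y) = (2 + 6 + 2 + 6 + 6 + 2) / 6 = 24/6 = 4

Step 2 — sample variances and covariances s[i,j] = (1/(n-1)) · Σ_k (x_{k,i} - mean_i) · (x_{k,j} - mean_j), with n-1 = 5:
  s[X,X] = ((0.5)·(0.5) + (-0.5)·(-0.5) + (-3.5)·(-3.5) + (2.5)·(2.5) + (-1.5)·(-1.5) + (2.5)·(2.5)) / 5 = 27.5/5 = 5.5
  s[X,Y] = ((0.5)·(-2) + (-0.5)·(2) + (-3.5)·(-2) + (2.5)·(2) + (-1.5)·(2) + (2.5)·(-2)) / 5 = 2/5 = 0.4
  s[Y,Y] = ((-2)·(-2) + (2)·(2) + (-2)·(-2) + (2)·(2) + (2)·(2) + (-2)·(-2)) / 5 = 24/5 = 4.8
  Sample standard deviations s_i = √(s[i,i]):
  s(X) = √(5.5) = 2.3452
  s(Y) = √(4.8) = 2.1909

Step 3 — r_{ij} = s_{ij} / (s_i · s_j):
  r[X,X] = 1 (diagonal).
  r[X,Y] = 0.4 / (2.3452 · 2.1909) = 0.4 / 5.1381 = 0.0778
  r[Y,Y] = 1 (diagonal).

R is symmetric with unit diagonal. Assembling:

R = [[1, 0.0778],
 [0.0778, 1]]


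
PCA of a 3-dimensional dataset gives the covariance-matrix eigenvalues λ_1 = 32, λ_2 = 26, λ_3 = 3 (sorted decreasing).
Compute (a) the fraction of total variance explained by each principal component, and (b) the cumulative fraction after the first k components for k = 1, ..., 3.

Step 1 — total variance = trace(Sigma) = Σ λ_i = 32 + 26 + 3 = 61.

Step 2 — fraction explained by component i = λ_i / Σ λ:
  PC1: 32/61 = 0.5246
  PC2: 26/61 = 0.4262
  PC3: 3/61 = 0.0492

Step 3 — cumulative fraction after k components = (λ_1 + ... + λ_k) / Σ λ:
  k = 1: 32/61 = 0.5246
  k = 2: (32 + 26)/61 = 58/61 = 0.9508
  k = 3: (32 + 26 + 3)/61 = 61/61 = 1

Summary (fraction, with percent):

explained: PC1 0.5246 (52.46%), PC2 0.4262 (42.62%), PC3 0.0492 (4.92%);  cumulative: 0.5246, 0.9508, 1


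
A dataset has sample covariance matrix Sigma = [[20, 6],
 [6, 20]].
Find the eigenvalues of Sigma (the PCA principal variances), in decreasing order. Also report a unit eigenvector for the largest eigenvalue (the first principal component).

Step 1 — characteristic polynomial of 2×2 Sigma:
  det(Sigma - λI) = λ² - trace · λ + det = 0.
  trace = 20 + 20 = 40, det = 20·20 - (6)² = 364.
Step 2 — discriminant:
  Δ = trace² - 4·det = 1600 - 1456 = 144.
Step 3 — eigenvalues:
  λ = (trace ± √Δ)/2 = (40 ± 12)/2,
  λ_1 = 26,  λ_2 = 14.

Step 4 — unit eigenvector for λ_1: solve (Sigma - λ_1 I)v = 0. First row:
  (20 - 26)·v_x + (6)·v_y = 0, i.e. (-6)·v_x + (6)·v_y = 0,
  so v ∝ (b, λ_1 - a) = (6, 6) = u.
  ||u|| = √((6)² + (6)²) = √(72) ≈ 8.4853,
  v_1 = u/||u|| ≈ (0.7071, 0.7071) (||v_1|| = 1).

λ_1 = 26,  λ_2 = 14;  v_1 ≈ (0.7071, 0.7071)


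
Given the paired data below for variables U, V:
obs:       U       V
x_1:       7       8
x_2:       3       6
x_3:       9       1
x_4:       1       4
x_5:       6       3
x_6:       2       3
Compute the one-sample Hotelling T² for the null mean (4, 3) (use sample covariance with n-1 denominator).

Step 1 — sample mean vector:
  mean(U) = (7 + 3 + 9 + 1 + 6 + 2) / 6 = 28/6 = 4.6667
  mean(V) = (8 + 6 + 1 + 4 + 3 + 3) / 6 = 25/6 = 4.1667
  x̄ = (4.6667, 4.1667),  deviation x̄ - mu_0 = (4.6667, 4.1667) - (4, 3) = (0.6667, 1.1667).

Step 2 — sample covariance matrix, S[i,j] = (1/(n-1)) · Σ_k (x_{k,i} - mean_i) · (x_{k,j} - mean_j), divisor n-1 = 5:
  S[U,U] = ((2.3333)·(2.3333) + (-1.6667)·(-1.6667) + (4.3333)·(4.3333) + (-3.6667)·(-3.6667) + (1.3333)·(1.3333) + (-2.6667)·(-2.6667)) / 5 = 49.3333/5 = 9.8667
  S[U,V] = ((2.3333)·(3.8333) + (-1.6667)·(1.8333) + (4.3333)·(-3.1667) + (-3.6667)·(-0.1667) + (1.3333)·(-1.1667) + (-2.6667)·(-1.1667)) / 5 = -5.6667/5 = -1.1333
  S[V,V] = ((3.8333)·(3.8333) + (1.8333)·(1.8333) + (-3.1667)·(-3.1667) + (-0.1667)·(-0.1667) + (-1.1667)·(-1.1667) + (-1.1667)·(-1.1667)) / 5 = 30.8333/5 = 6.1667
  S = [[9.8667, -1.1333],
 [-1.1333, 6.1667]].

Step 3 — invert S. det(S) = 9.8667·6.1667 - (-1.1333)² = 59.56.
  S^{-1} = (1/det) · [[d, -b], [-b, a]] = [[0.1035, 0.019],
 [0.019, 0.1657]].

Step 4 — quadratic form (x̄ - mu_0)^T · S^{-1} · (x̄ - mu_0):
  S^{-1} · (x̄ - mu_0) = (0.0912, 0.206),
  (x̄ - mu_0)^T · [...] = (0.6667)·(0.0912) + (1.1667)·(0.206) = 0.3011.

Step 5 — scale by n: T² = 6 · 0.3011 = 1.8066.

T² ≈ 1.8066


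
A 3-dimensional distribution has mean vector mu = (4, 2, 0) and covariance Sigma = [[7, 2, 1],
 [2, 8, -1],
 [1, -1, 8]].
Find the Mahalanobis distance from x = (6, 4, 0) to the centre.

Step 1 — centre the observation: (x - mu) = (2, 2, 0).

Step 2 — invert Sigma (cofactor / det for 3×3, or solve directly):
  Sigma^{-1} = [[0.1587, -0.0428, -0.0252],
 [-0.0428, 0.1385, 0.0227],
 [-0.0252, 0.0227, 0.131]].

Step 3 — form the quadratic (x - mu)^T · Sigma^{-1} · (x - mu):
  Sigma^{-1} · (x - mu) = (0.2317, 0.1914, -0.005).
  (x - mu)^T · [Sigma^{-1} · (x - mu)] = (2)·(0.2317) + (2)·(0.1914) + (0)·(-0.005) = 0.8463.

Step 4 — take square root: d = √(0.8463) ≈ 0.92.

d(x, mu) = √(0.8463) ≈ 0.92


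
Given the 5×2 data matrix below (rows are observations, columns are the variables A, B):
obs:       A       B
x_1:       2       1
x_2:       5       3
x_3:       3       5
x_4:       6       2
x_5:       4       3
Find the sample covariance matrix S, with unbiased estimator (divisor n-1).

Step 1 — column means:
  mean(A) = (2 + 5 + 3 + 6 + 4) / 5 = 20/5 = 4
  mean(B) = (1 + 3 + 5 + 2 + 3) / 5 = 14/5 = 2.8

Step 2 — sample covariance S[i,j] = (1/(n-1)) · Σ_k (x_{k,i} - mean_i) · (x_{k,j} - mean_j), with n-1 = 4.
  S[A,A] = ((-2)·(-2) + (1)·(1) + (-1)·(-1) + (2)·(2) + (0)·(0)) / 4 = 10/4 = 2.5
  S[A,B] = ((-2)·(-1.8) + (1)·(0.2) + (-1)·(2.2) + (2)·(-0.8) + (0)·(0.2)) / 4 = 0/4 = 0
  S[B,B] = ((-1.8)·(-1.8) + (0.2)·(0.2) + (2.2)·(2.2) + (-0.8)·(-0.8) + (0.2)·(0.2)) / 4 = 8.8/4 = 2.2

S is symmetric (S[j,i] = S[i,j]). Assembling:

S = [[2.5, 0],
 [0, 2.2]]


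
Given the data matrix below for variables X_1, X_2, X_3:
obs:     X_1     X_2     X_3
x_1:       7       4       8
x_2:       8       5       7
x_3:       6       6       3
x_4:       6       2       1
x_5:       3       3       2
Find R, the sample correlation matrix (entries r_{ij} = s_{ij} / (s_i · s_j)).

Step 1 — column means:
  mean(X_1) = (7 + 8 + 6 + 6 + 3) / 5 = 30/5 = 6
  mean(X_2) = (4 + 5 + 6 + 2 + 3) / 5 = 20/5 = 4
  mean(X_3) = (8 + 7 + 3 + 1 + 2) / 5 = 21/5 = 4.2

Step 2 — sample variances and covariances s[i,j] = (1/(n-1)) · Σ_k (x_{k,i} - mean_i) · (x_{k,j} - mean_j), with n-1 = 4:
  s[X_1,X_1] = ((1)·(1) + (2)·(2) + (0)·(0) + (0)·(0) + (-3)·(-3)) / 4 = 14/4 = 3.5
  s[X_1,X_2] = ((1)·(0) + (2)·(1) + (0)·(2) + (0)·(-2) + (-3)·(-1)) / 4 = 5/4 = 1.25
  s[X_1,X_3] = ((1)·(3.8) + (2)·(2.8) + (0)·(-1.2) + (0)·(-3.2) + (-3)·(-2.2)) / 4 = 16/4 = 4
  s[X_2,X_2] = ((0)·(0) + (1)·(1) + (2)·(2) + (-2)·(-2) + (-1)·(-1)) / 4 = 10/4 = 2.5
  s[X_2,X_3] = ((0)·(3.8) + (1)·(2.8) + (2)·(-1.2) + (-2)·(-3.2) + (-1)·(-2.2)) / 4 = 9/4 = 2.25
  s[X_3,X_3] = ((3.8)·(3.8) + (2.8)·(2.8) + (-1.2)·(-1.2) + (-3.2)·(-3.2) + (-2.2)·(-2.2)) / 4 = 38.8/4 = 9.7
  Sample standard deviations s_i = √(s[i,i]):
  s(X_1) = √(3.5) = 1.8708
  s(X_2) = √(2.5) = 1.5811
  s(X_3) = √(9.7) = 3.1145

Step 3 — r_{ij} = s_{ij} / (s_i · s_j):
  r[X_1,X_1] = 1 (diagonal).
  r[X_1,X_2] = 1.25 / (1.8708 · 1.5811) = 1.25 / 2.958 = 0.4226
  r[X_1,X_3] = 4 / (1.8708 · 3.1145) = 4 / 5.8267 = 0.6865
  r[X_2,X_2] = 1 (diagonal).
  r[X_2,X_3] = 2.25 / (1.5811 · 3.1145) = 2.25 / 4.9244 = 0.4569
  r[X_3,X_3] = 1 (diagonal).

R is symmetric with unit diagonal. Assembling:

R = [[1, 0.4226, 0.6865],
 [0.4226, 1, 0.4569],
 [0.6865, 0.4569, 1]]


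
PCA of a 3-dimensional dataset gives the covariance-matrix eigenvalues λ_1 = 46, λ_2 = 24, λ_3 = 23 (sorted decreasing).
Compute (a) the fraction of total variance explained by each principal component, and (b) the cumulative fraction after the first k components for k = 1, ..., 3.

Step 1 — total variance = trace(Sigma) = Σ λ_i = 46 + 24 + 23 = 93.

Step 2 — fraction explained by component i = λ_i / Σ λ:
  PC1: 46/93 = 0.4946
  PC2: 24/93 = 0.2581
  PC3: 23/93 = 0.2473

Step 3 — cumulative fraction after k components = (λ_1 + ... + λ_k) / Σ λ:
  k = 1: 46/93 = 0.4946
  k = 2: (46 + 24)/93 = 70/93 = 0.7527
  k = 3: (46 + 24 + 23)/93 = 93/93 = 1

Summary (fraction, with percent):

explained: PC1 0.4946 (49.46%), PC2 0.2581 (25.81%), PC3 0.2473 (24.73%);  cumulative: 0.4946, 0.7527, 1


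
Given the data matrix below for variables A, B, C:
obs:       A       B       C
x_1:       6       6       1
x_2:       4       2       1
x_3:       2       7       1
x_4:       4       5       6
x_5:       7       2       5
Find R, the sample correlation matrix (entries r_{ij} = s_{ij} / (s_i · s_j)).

Step 1 — column means:
  mean(A) = (6 + 4 + 2 + 4 + 7) / 5 = 23/5 = 4.6
  mean(B) = (6 + 2 + 7 + 5 + 2) / 5 = 22/5 = 4.4
  mean(C) = (1 + 1 + 1 + 6 + 5) / 5 = 14/5 = 2.8

Step 2 — sample variances and covariances s[i,j] = (1/(n-1)) · Σ_k (x_{k,i} - mean_i) · (x_{k,j} - mean_j), with n-1 = 4:
  s[A,A] = ((1.4)·(1.4) + (-0.6)·(-0.6) + (-2.6)·(-2.6) + (-0.6)·(-0.6) + (2.4)·(2.4)) / 4 = 15.2/4 = 3.8
  s[A,B] = ((1.4)·(1.6) + (-0.6)·(-2.4) + (-2.6)·(2.6) + (-0.6)·(0.6) + (2.4)·(-2.4)) / 4 = -9.2/4 = -2.3
  s[A,C] = ((1.4)·(-1.8) + (-0.6)·(-1.8) + (-2.6)·(-1.8) + (-0.6)·(3.2) + (2.4)·(2.2)) / 4 = 6.6/4 = 1.65
  s[B,B] = ((1.6)·(1.6) + (-2.4)·(-2.4) + (2.6)·(2.6) + (0.6)·(0.6) + (-2.4)·(-2.4)) / 4 = 21.2/4 = 5.3
  s[B,C] = ((1.6)·(-1.8) + (-2.4)·(-1.8) + (2.6)·(-1.8) + (0.6)·(3.2) + (-2.4)·(2.2)) / 4 = -6.6/4 = -1.65
  s[C,C] = ((-1.8)·(-1.8) + (-1.8)·(-1.8) + (-1.8)·(-1.8) + (3.2)·(3.2) + (2.2)·(2.2)) / 4 = 24.8/4 = 6.2
  Sample standard deviations s_i = √(s[i,i]):
  s(A) = √(3.8) = 1.9494
  s(B) = √(5.3) = 2.3022
  s(C) = √(6.2) = 2.49

Step 3 — r_{ij} = s_{ij} / (s_i · s_j):
  r[A,A] = 1 (diagonal).
  r[A,B] = -2.3 / (1.9494 · 2.3022) = -2.3 / 4.4878 = -0.5125
  r[A,C] = 1.65 / (1.9494 · 2.49) = 1.65 / 4.8539 = 0.3399
  r[B,B] = 1 (diagonal).
  r[B,C] = -1.65 / (2.3022 · 2.49) = -1.65 / 5.7324 = -0.2878
  r[C,C] = 1 (diagonal).

R is symmetric with unit diagonal. Assembling:

R = [[1, -0.5125, 0.3399],
 [-0.5125, 1, -0.2878],
 [0.3399, -0.2878, 1]]


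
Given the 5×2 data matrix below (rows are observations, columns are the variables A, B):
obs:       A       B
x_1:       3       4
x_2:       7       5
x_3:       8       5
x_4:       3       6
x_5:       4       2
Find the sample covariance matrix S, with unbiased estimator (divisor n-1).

Step 1 — column means:
  mean(A) = (3 + 7 + 8 + 3 + 4) / 5 = 25/5 = 5
  mean(B) = (4 + 5 + 5 + 6 + 2) / 5 = 22/5 = 4.4

Step 2 — sample covariance S[i,j] = (1/(n-1)) · Σ_k (x_{k,i} - mean_i) · (x_{k,j} - mean_j), with n-1 = 4.
  S[A,A] = ((-2)·(-2) + (2)·(2) + (3)·(3) + (-2)·(-2) + (-1)·(-1)) / 4 = 22/4 = 5.5
  S[A,B] = ((-2)·(-0.4) + (2)·(0.6) + (3)·(0.6) + (-2)·(1.6) + (-1)·(-2.4)) / 4 = 3/4 = 0.75
  S[B,B] = ((-0.4)·(-0.4) + (0.6)·(0.6) + (0.6)·(0.6) + (1.6)·(1.6) + (-2.4)·(-2.4)) / 4 = 9.2/4 = 2.3

S is symmetric (S[j,i] = S[i,j]). Assembling:

S = [[5.5, 0.75],
 [0.75, 2.3]]


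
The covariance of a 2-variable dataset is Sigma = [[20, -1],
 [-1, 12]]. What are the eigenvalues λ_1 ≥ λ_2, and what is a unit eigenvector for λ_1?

Step 1 — characteristic polynomial of 2×2 Sigma:
  det(Sigma - λI) = λ² - trace · λ + det = 0.
  trace = 20 + 12 = 32, det = 20·12 - (-1)² = 239.
Step 2 — discriminant:
  Δ = trace² - 4·det = 1024 - 956 = 68.
Step 3 — eigenvalues:
  λ = (trace ± √Δ)/2 = (32 ± 8.2462)/2,
  λ_1 = 20.1231,  λ_2 = 11.8769.

Step 4 — unit eigenvector for λ_1: solve (Sigma - λ_1 I)v = 0. First row:
  (20 - 20.1231)·v_x + (-1)·v_y = 0, i.e. (-0.1231)·v_x + (-1)·v_y = 0,
  so v ∝ (b, λ_1 - a) = (-1, 0.1231); multiply by -1 so the first entry is positive: u = (1, -0.1231).
  ||u|| = √((1)² + (-0.1231)²) = √(1.0152) ≈ 1.0075,
  v_1 = u/||u|| ≈ (0.9925, -0.1222) (||v_1|| = 1).

λ_1 = 20.1231,  λ_2 = 11.8769;  v_1 ≈ (0.9925, -0.1222)


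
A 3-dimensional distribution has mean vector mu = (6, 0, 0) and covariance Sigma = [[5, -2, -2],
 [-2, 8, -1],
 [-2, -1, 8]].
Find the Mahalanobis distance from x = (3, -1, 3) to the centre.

Step 1 — centre the observation: (x - mu) = (-3, -1, 3).

Step 2 — invert Sigma (cofactor / det for 3×3, or solve directly):
  Sigma^{-1} = [[0.2593, 0.0741, 0.0741],
 [0.0741, 0.1481, 0.037],
 [0.0741, 0.037, 0.1481]].

Step 3 — form the quadratic (x - mu)^T · Sigma^{-1} · (x - mu):
  Sigma^{-1} · (x - mu) = (-0.6296, -0.2593, 0.1852).
  (x - mu)^T · [Sigma^{-1} · (x - mu)] = (-3)·(-0.6296) + (-1)·(-0.2593) + (3)·(0.1852) = 2.7037.

Step 4 — take square root: d = √(2.7037) ≈ 1.6443.

d(x, mu) = √(2.7037) ≈ 1.6443


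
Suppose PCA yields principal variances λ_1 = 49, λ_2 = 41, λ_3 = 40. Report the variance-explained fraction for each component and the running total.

Step 1 — total variance = trace(Sigma) = Σ λ_i = 49 + 41 + 40 = 130.

Step 2 — fraction explained by component i = λ_i / Σ λ:
  PC1: 49/130 = 0.3769
  PC2: 41/130 = 0.3154
  PC3: 40/130 = 0.3077

Step 3 — cumulative fraction after k components = (λ_1 + ... + λ_k) / Σ λ:
  k = 1: 49/130 = 0.3769
  k = 2: (49 + 41)/130 = 90/130 = 0.6923
  k = 3: (49 + 41 + 40)/130 = 130/130 = 1

Summary (fraction, with percent):

explained: PC1 0.3769 (37.69%), PC2 0.3154 (31.54%), PC3 0.3077 (30.77%);  cumulative: 0.3769, 0.6923, 1


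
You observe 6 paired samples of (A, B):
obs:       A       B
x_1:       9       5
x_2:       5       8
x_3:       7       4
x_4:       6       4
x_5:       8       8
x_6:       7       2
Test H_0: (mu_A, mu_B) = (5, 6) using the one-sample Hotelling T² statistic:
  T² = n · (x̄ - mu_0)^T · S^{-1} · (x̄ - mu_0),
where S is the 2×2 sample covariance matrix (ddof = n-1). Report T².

Step 1 — sample mean vector:
  mean(A) = (9 + 5 + 7 + 6 + 8 + 7) / 6 = 42/6 = 7
  mean(B) = (5 + 8 + 4 + 4 + 8 + 2) / 6 = 31/6 = 5.1667
  x̄ = (7, 5.1667),  deviation x̄ - mu_0 = (7, 5.1667) - (5, 6) = (2, -0.8333).

Step 2 — sample covariance matrix, S[i,j] = (1/(n-1)) · Σ_k (x_{k,i} - mean_i) · (x_{k,j} - mean_j), divisor n-1 = 5:
  S[A,A] = ((2)·(2) + (-2)·(-2) + (0)·(0) + (-1)·(-1) + (1)·(1) + (0)·(0)) / 5 = 10/5 = 2
  S[A,B] = ((2)·(-0.1667) + (-2)·(2.8333) + (0)·(-1.1667) + (-1)·(-1.1667) + (1)·(2.8333) + (0)·(-3.1667)) / 5 = -2/5 = -0.4
  S[B,B] = ((-0.1667)·(-0.1667) + (2.8333)·(2.8333) + (-1.1667)·(-1.1667) + (-1.1667)·(-1.1667) + (2.8333)·(2.8333) + (-3.1667)·(-3.1667)) / 5 = 28.8333/5 = 5.7667
  S = [[2, -0.4],
 [-0.4, 5.7667]].

Step 3 — invert S. det(S) = 2·5.7667 - (-0.4)² = 11.3733.
  S^{-1} = (1/det) · [[d, -b], [-b, a]] = [[0.507, 0.0352],
 [0.0352, 0.1758]].

Step 4 — quadratic form (x̄ - mu_0)^T · S^{-1} · (x̄ - mu_0):
  S^{-1} · (x̄ - mu_0) = (0.9848, -0.0762),
  (x̄ - mu_0)^T · [...] = (2)·(0.9848) + (-0.8333)·(-0.0762) = 2.033.

Step 5 — scale by n: T² = 6 · 2.033 = 12.1981.

T² ≈ 12.1981


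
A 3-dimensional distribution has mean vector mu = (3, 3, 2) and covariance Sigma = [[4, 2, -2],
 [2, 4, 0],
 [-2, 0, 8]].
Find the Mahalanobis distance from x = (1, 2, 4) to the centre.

Step 1 — centre the observation: (x - mu) = (-2, -1, 2).

Step 2 — invert Sigma (cofactor / det for 3×3, or solve directly):
  Sigma^{-1} = [[0.4, -0.2, 0.1],
 [-0.2, 0.35, -0.05],
 [0.1, -0.05, 0.15]].

Step 3 — form the quadratic (x - mu)^T · Sigma^{-1} · (x - mu):
  Sigma^{-1} · (x - mu) = (-0.4, -0.05, 0.15).
  (x - mu)^T · [Sigma^{-1} · (x - mu)] = (-2)·(-0.4) + (-1)·(-0.05) + (2)·(0.15) = 1.15.

Step 4 — take square root: d = √(1.15) ≈ 1.0724.

d(x, mu) = √(1.15) ≈ 1.0724


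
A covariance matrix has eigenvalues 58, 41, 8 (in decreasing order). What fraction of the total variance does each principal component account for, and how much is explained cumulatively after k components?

Step 1 — total variance = trace(Sigma) = Σ λ_i = 58 + 41 + 8 = 107.

Step 2 — fraction explained by component i = λ_i / Σ λ:
  PC1: 58/107 = 0.5421
  PC2: 41/107 = 0.3832
  PC3: 8/107 = 0.0748

Step 3 — cumulative fraction after k components = (λ_1 + ... + λ_k) / Σ λ:
  k = 1: 58/107 = 0.5421
  k = 2: (58 + 41)/107 = 99/107 = 0.9252
  k = 3: (58 + 41 + 8)/107 = 107/107 = 1

Summary (fraction, with percent):

explained: PC1 0.5421 (54.21%), PC2 0.3832 (38.32%), PC3 0.0748 (7.48%);  cumulative: 0.5421, 0.9252, 1


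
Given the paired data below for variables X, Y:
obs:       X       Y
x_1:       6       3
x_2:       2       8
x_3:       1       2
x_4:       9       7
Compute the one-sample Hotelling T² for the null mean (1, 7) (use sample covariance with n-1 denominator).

Step 1 — sample mean vector:
  mean(X) = (6 + 2 + 1 + 9) / 4 = 18/4 = 4.5
  mean(Y) = (3 + 8 + 2 + 7) / 4 = 20/4 = 5
  x̄ = (4.5, 5),  deviation x̄ - mu_0 = (4.5, 5) - (1, 7) = (3.5, -2).

Step 2 — sample covariance matrix, S[i,j] = (1/(n-1)) · Σ_k (x_{k,i} - mean_i) · (x_{k,j} - mean_j), divisor n-1 = 3:
  S[X,X] = ((1.5)·(1.5) + (-2.5)·(-2.5) + (-3.5)·(-3.5) + (4.5)·(4.5)) / 3 = 41/3 = 13.6667
  S[X,Y] = ((1.5)·(-2) + (-2.5)·(3) + (-3.5)·(-3) + (4.5)·(2)) / 3 = 9/3 = 3
  S[Y,Y] = ((-2)·(-2) + (3)·(3) + (-3)·(-3) + (2)·(2)) / 3 = 26/3 = 8.6667
  S = [[13.6667, 3],
 [3, 8.6667]].

Step 3 — invert S. det(S) = 13.6667·8.6667 - (3)² = 109.4444.
  S^{-1} = (1/det) · [[d, -b], [-b, a]] = [[0.0792, -0.0274],
 [-0.0274, 0.1249]].

Step 4 — quadratic form (x̄ - mu_0)^T · S^{-1} · (x̄ - mu_0):
  S^{-1} · (x̄ - mu_0) = (0.332, -0.3457),
  (x̄ - mu_0)^T · [...] = (3.5)·(0.332) + (-2)·(-0.3457) = 1.8533.

Step 5 — scale by n: T² = 4 · 1.8533 = 7.4132.

T² ≈ 7.4132


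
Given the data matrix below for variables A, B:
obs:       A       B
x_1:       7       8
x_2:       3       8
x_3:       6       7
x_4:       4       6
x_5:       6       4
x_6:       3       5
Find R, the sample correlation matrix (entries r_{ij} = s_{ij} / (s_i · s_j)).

Step 1 — column means:
  mean(A) = (7 + 3 + 6 + 4 + 6 + 3) / 6 = 29/6 = 4.8333
  mean(B) = (8 + 8 + 7 + 6 + 4 + 5) / 6 = 38/6 = 6.3333

Step 2 — sample variances and covariances s[i,j] = (1/(n-1)) · Σ_k (x_{k,i} - mean_i) · (x_{k,j} - mean_j), with n-1 = 5:
  s[A,A] = ((2.1667)·(2.1667) + (-1.8333)·(-1.8333) + (1.1667)·(1.1667) + (-0.8333)·(-0.8333) + (1.1667)·(1.1667) + (-1.8333)·(-1.8333)) / 5 = 14.8333/5 = 2.9667
  s[A,B] = ((2.1667)·(1.6667) + (-1.8333)·(1.6667) + (1.1667)·(0.6667) + (-0.8333)·(-0.3333) + (1.1667)·(-2.3333) + (-1.8333)·(-1.3333)) / 5 = 1.3333/5 = 0.2667
  s[B,B] = ((1.6667)·(1.6667) + (1.6667)·(1.6667) + (0.6667)·(0.6667) + (-0.3333)·(-0.3333) + (-2.3333)·(-2.3333) + (-1.3333)·(-1.3333)) / 5 = 13.3333/5 = 2.6667
  Sample standard deviations s_i = √(s[i,i]):
  s(A) = √(2.9667) = 1.7224
  s(B) = √(2.6667) = 1.633

Step 3 — r_{ij} = s_{ij} / (s_i · s_j):
  r[A,A] = 1 (diagonal).
  r[A,B] = 0.2667 / (1.7224 · 1.633) = 0.2667 / 2.8127 = 0.0948
  r[B,B] = 1 (diagonal).

R is symmetric with unit diagonal. Assembling:

R = [[1, 0.0948],
 [0.0948, 1]]


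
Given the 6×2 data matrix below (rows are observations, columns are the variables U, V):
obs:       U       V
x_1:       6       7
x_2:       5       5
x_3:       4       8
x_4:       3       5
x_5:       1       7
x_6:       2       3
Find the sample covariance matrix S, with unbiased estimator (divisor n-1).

Step 1 — column means:
  mean(U) = (6 + 5 + 4 + 3 + 1 + 2) / 6 = 21/6 = 3.5
  mean(V) = (7 + 5 + 8 + 5 + 7 + 3) / 6 = 35/6 = 5.8333

Step 2 — sample covariance S[i,j] = (1/(n-1)) · Σ_k (x_{k,i} - mean_i) · (x_{k,j} - mean_j), with n-1 = 5.
  S[U,U] = ((2.5)·(2.5) + (1.5)·(1.5) + (0.5)·(0.5) + (-0.5)·(-0.5) + (-2.5)·(-2.5) + (-1.5)·(-1.5)) / 5 = 17.5/5 = 3.5
  S[U,V] = ((2.5)·(1.1667) + (1.5)·(-0.8333) + (0.5)·(2.1667) + (-0.5)·(-0.8333) + (-2.5)·(1.1667) + (-1.5)·(-2.8333)) / 5 = 4.5/5 = 0.9
  S[V,V] = ((1.1667)·(1.1667) + (-0.8333)·(-0.8333) + (2.1667)·(2.1667) + (-0.8333)·(-0.8333) + (1.1667)·(1.1667) + (-2.8333)·(-2.8333)) / 5 = 16.8333/5 = 3.3667

S is symmetric (S[j,i] = S[i,j]). Assembling:

S = [[3.5, 0.9],
 [0.9, 3.3667]]


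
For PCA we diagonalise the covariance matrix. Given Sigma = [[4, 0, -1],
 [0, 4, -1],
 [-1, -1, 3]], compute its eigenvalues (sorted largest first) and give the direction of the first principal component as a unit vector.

Step 1 — characteristic polynomial p(λ) = det(λI - Sigma) = λ³ - tr·λ² + c_1·λ - det, where tr = trace, c_1 = sum of the principal 2×2 minors, det = det(Sigma):
  tr = 4 + 4 + 3 = 11,
  c_1 = (4·4 - (0)²) + (4·3 - (-1)²) + (4·3 - (-1)²) = 16 + 11 + 11 = 38,
  det = 4·(4·3 - (-1)²) - (0)·((0)·3 - (-1)·(-1)) + (-1)·((0)·(-1) - 4·(-1)) = 4·(11) - (0)·(-1) + (-1)·(4) = 40.
  So p(λ) = λ³ - 11λ² + 38λ - 40.
Step 2 — look for an integer root (rational root theorem: any rational root is an integer divisor of 40). Testing λ = 2:
  p(2) = 8 - 44 + 76 - 40 = 0  ✓
  Dividing out (λ - 2): p(λ) = (λ - 2)(λ² - 9λ + 20).
Step 3 — remaining eigenvalues from the quadratic λ² - 9λ + 20 = 0:
  Δ = 9² - 4·20 = 81 - 80 = 1,  λ = (9 ± √1)/2 = (9 ± 1)/2 = 5 or 4.
  Sorted: λ_1 = 5,  λ_2 = 4,  λ_3 = 2  (check: sum = 11 = tr ✓).

Step 4 — unit eigenvector for λ_1 = 5: v spans the null space of (Sigma - λ_1 I), whose rows are
  r_1 = (-1, 0, -1),  r_2 = (0, -1, -1),  r_3 = (-1, -1, -2).
  v is orthogonal to every row, so take v ∝ r_1 × r_2 = ((0)·(-1) - (-1)·(-1), (-1)·(0) - (-1)·(-1), (-1)·(-1) - (0)·(0)) = (-1, -1, 1).
  Rescale (multiply by -1 so the first nonzero entry is positive): u = (1, 1, -1).
  ||u|| = √((1)² + (1)² + (-1)²) = √(3) ≈ 1.7321,  v_1 = u/||u|| ≈ (0.5774, 0.5774, -0.5774) (||v_1|| = 1).

λ_1 = 5,  λ_2 = 4,  λ_3 = 2;  v_1 ≈ (0.5774, 0.5774, -0.5774)


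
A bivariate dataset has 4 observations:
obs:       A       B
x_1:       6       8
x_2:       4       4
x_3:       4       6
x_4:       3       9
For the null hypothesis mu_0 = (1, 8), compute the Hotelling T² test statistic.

Step 1 — sample mean vector:
  mean(A) = (6 + 4 + 4 + 3) / 4 = 17/4 = 4.25
  mean(B) = (8 + 4 + 6 + 9) / 4 = 27/4 = 6.75
  x̄ = (4.25, 6.75),  deviation x̄ - mu_0 = (4.25, 6.75) - (1, 8) = (3.25, -1.25).

Step 2 — sample covariance matrix, S[i,j] = (1/(n-1)) · Σ_k (x_{k,i} - mean_i) · (x_{k,j} - mean_j), divisor n-1 = 3:
  S[A,A] = ((1.75)·(1.75) + (-0.25)·(-0.25) + (-0.25)·(-0.25) + (-1.25)·(-1.25)) / 3 = 4.75/3 = 1.5833
  S[A,B] = ((1.75)·(1.25) + (-0.25)·(-2.75) + (-0.25)·(-0.75) + (-1.25)·(2.25)) / 3 = 0.25/3 = 0.0833
  S[B,B] = ((1.25)·(1.25) + (-2.75)·(-2.75) + (-0.75)·(-0.75) + (2.25)·(2.25)) / 3 = 14.75/3 = 4.9167
  S = [[1.5833, 0.0833],
 [0.0833, 4.9167]].

Step 3 — invert S. det(S) = 1.5833·4.9167 - (0.0833)² = 7.7778.
  S^{-1} = (1/det) · [[d, -b], [-b, a]] = [[0.6321, -0.0107],
 [-0.0107, 0.2036]].

Step 4 — quadratic form (x̄ - mu_0)^T · S^{-1} · (x̄ - mu_0):
  S^{-1} · (x̄ - mu_0) = (2.0679, -0.2893),
  (x̄ - mu_0)^T · [...] = (3.25)·(2.0679) + (-1.25)·(-0.2893) = 7.0821.

Step 5 — scale by n: T² = 4 · 7.0821 = 28.3286.

T² ≈ 28.3286


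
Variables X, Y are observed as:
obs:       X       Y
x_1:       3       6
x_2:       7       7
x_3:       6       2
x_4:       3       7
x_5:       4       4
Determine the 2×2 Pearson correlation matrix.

Step 1 — column means:
  mean(X) = (3 + 7 + 6 + 3 + 4) / 5 = 23/5 = 4.6
  mean(Y) = (6 + 7 + 2 + 7 + 4) / 5 = 26/5 = 5.2

Step 2 — sample variances and covariances s[i,j] = (1/(n-1)) · Σ_k (x_{k,i} - mean_i) · (x_{k,j} - mean_j), with n-1 = 4:
  s[X,X] = ((-1.6)·(-1.6) + (2.4)·(2.4) + (1.4)·(1.4) + (-1.6)·(-1.6) + (-0.6)·(-0.6)) / 4 = 13.2/4 = 3.3
  s[X,Y] = ((-1.6)·(0.8) + (2.4)·(1.8) + (1.4)·(-3.2) + (-1.6)·(1.8) + (-0.6)·(-1.2)) / 4 = -3.6/4 = -0.9
  s[Y,Y] = ((0.8)·(0.8) + (1.8)·(1.8) + (-3.2)·(-3.2) + (1.8)·(1.8) + (-1.2)·(-1.2)) / 4 = 18.8/4 = 4.7
  Sample standard deviations s_i = √(s[i,i]):
  s(X) = √(3.3) = 1.8166
  s(Y) = √(4.7) = 2.1679

Step 3 — r_{ij} = s_{ij} / (s_i · s_j):
  r[X,X] = 1 (diagonal).
  r[X,Y] = -0.9 / (1.8166 · 2.1679) = -0.9 / 3.9383 = -0.2285
  r[Y,Y] = 1 (diagonal).

R is symmetric with unit diagonal. Assembling:

R = [[1, -0.2285],
 [-0.2285, 1]]


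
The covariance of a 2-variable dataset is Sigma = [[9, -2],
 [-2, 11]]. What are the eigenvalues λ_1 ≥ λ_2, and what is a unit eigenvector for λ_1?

Step 1 — characteristic polynomial of 2×2 Sigma:
  det(Sigma - λI) = λ² - trace · λ + det = 0.
  trace = 9 + 11 = 20, det = 9·11 - (-2)² = 95.
Step 2 — discriminant:
  Δ = trace² - 4·det = 400 - 380 = 20.
Step 3 — eigenvalues:
  λ = (trace ± √Δ)/2 = (20 ± 4.4721)/2,
  λ_1 = 12.2361,  λ_2 = 7.7639.

Step 4 — unit eigenvector for λ_1: solve (Sigma - λ_1 I)v = 0. First row:
  (9 - 12.2361)·v_x + (-2)·v_y = 0, i.e. (-3.2361)·v_x + (-2)·v_y = 0,
  so v ∝ (b, λ_1 - a) = (-2, 3.2361); multiply by -1 so the first entry is positive: u = (2, -3.2361).
  ||u|| = √((2)² + (-3.2361)²) = √(14.4721) ≈ 3.8042,
  v_1 = u/||u|| ≈ (0.5257, -0.8507) (||v_1|| = 1).

λ_1 = 12.2361,  λ_2 = 7.7639;  v_1 ≈ (0.5257, -0.8507)


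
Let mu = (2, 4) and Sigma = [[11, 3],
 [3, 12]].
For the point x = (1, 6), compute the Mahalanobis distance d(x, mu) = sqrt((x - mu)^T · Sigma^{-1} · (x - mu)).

Step 1 — centre the observation: (x - mu) = (-1, 2).

Step 2 — invert Sigma. det(Sigma) = 11·12 - (3)² = 123.
  Sigma^{-1} = (1/det) · [[d, -b], [-b, a]] = [[0.0976, -0.0244],
 [-0.0244, 0.0894]].

Step 3 — form the quadratic (x - mu)^T · Sigma^{-1} · (x - mu):
  Sigma^{-1} · (x - mu) = (-0.1463, 0.2033).
  (x - mu)^T · [Sigma^{-1} · (x - mu)] = (-1)·(-0.1463) + (2)·(0.2033) = 0.5528.

Step 4 — take square root: d = √(0.5528) ≈ 0.7435.

d(x, mu) = √(0.5528) ≈ 0.7435


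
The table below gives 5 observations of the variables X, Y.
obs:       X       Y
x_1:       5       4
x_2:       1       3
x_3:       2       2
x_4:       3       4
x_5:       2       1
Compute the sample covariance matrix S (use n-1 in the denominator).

Step 1 — column means:
  mean(X) = (5 + 1 + 2 + 3 + 2) / 5 = 13/5 = 2.6
  mean(Y) = (4 + 3 + 2 + 4 + 1) / 5 = 14/5 = 2.8

Step 2 — sample covariance S[i,j] = (1/(n-1)) · Σ_k (x_{k,i} - mean_i) · (x_{k,j} - mean_j), with n-1 = 4.
  S[X,X] = ((2.4)·(2.4) + (-1.6)·(-1.6) + (-0.6)·(-0.6) + (0.4)·(0.4) + (-0.6)·(-0.6)) / 4 = 9.2/4 = 2.3
  S[X,Y] = ((2.4)·(1.2) + (-1.6)·(0.2) + (-0.6)·(-0.8) + (0.4)·(1.2) + (-0.6)·(-1.8)) / 4 = 4.6/4 = 1.15
  S[Y,Y] = ((1.2)·(1.2) + (0.2)·(0.2) + (-0.8)·(-0.8) + (1.2)·(1.2) + (-1.8)·(-1.8)) / 4 = 6.8/4 = 1.7

S is symmetric (S[j,i] = S[i,j]). Assembling:

S = [[2.3, 1.15],
 [1.15, 1.7]]


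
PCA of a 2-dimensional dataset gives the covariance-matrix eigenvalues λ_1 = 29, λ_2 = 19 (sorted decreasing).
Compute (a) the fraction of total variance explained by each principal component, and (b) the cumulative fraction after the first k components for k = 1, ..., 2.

Step 1 — total variance = trace(Sigma) = Σ λ_i = 29 + 19 = 48.

Step 2 — fraction explained by component i = λ_i / Σ λ:
  PC1: 29/48 = 0.6042
  PC2: 19/48 = 0.3958

Step 3 — cumulative fraction after k components = (λ_1 + ... + λ_k) / Σ λ:
  k = 1: 29/48 = 0.6042
  k = 2: (29 + 19)/48 = 48/48 = 1

Summary (fraction, with percent):

explained: PC1 0.6042 (60.42%), PC2 0.3958 (39.58%);  cumulative: 0.6042, 1


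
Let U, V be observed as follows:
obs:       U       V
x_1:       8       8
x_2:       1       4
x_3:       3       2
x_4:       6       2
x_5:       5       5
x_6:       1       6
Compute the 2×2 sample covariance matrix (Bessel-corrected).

Step 1 — column means:
  mean(U) = (8 + 1 + 3 + 6 + 5 + 1) / 6 = 24/6 = 4
  mean(V) = (8 + 4 + 2 + 2 + 5 + 6) / 6 = 27/6 = 4.5

Step 2 — sample covariance S[i,j] = (1/(n-1)) · Σ_k (x_{k,i} - mean_i) · (x_{k,j} - mean_j), with n-1 = 5.
  S[U,U] = ((4)·(4) + (-3)·(-3) + (-1)·(-1) + (2)·(2) + (1)·(1) + (-3)·(-3)) / 5 = 40/5 = 8
  S[U,V] = ((4)·(3.5) + (-3)·(-0.5) + (-1)·(-2.5) + (2)·(-2.5) + (1)·(0.5) + (-3)·(1.5)) / 5 = 9/5 = 1.8
  S[V,V] = ((3.5)·(3.5) + (-0.5)·(-0.5) + (-2.5)·(-2.5) + (-2.5)·(-2.5) + (0.5)·(0.5) + (1.5)·(1.5)) / 5 = 27.5/5 = 5.5

S is symmetric (S[j,i] = S[i,j]). Assembling:

S = [[8, 1.8],
 [1.8, 5.5]]


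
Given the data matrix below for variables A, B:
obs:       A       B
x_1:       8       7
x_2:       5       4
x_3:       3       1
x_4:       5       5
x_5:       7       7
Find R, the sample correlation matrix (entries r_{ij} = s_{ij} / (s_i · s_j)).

Step 1 — column means:
  mean(A) = (8 + 5 + 3 + 5 + 7) / 5 = 28/5 = 5.6
  mean(B) = (7 + 4 + 1 + 5 + 7) / 5 = 24/5 = 4.8

Step 2 — sample variances and covariances s[i,j] = (1/(n-1)) · Σ_k (x_{k,i} - mean_i) · (x_{k,j} - mean_j), with n-1 = 4:
  s[A,A] = ((2.4)·(2.4) + (-0.6)·(-0.6) + (-2.6)·(-2.6) + (-0.6)·(-0.6) + (1.4)·(1.4)) / 4 = 15.2/4 = 3.8
  s[A,B] = ((2.4)·(2.2) + (-0.6)·(-0.8) + (-2.6)·(-3.8) + (-0.6)·(0.2) + (1.4)·(2.2)) / 4 = 18.6/4 = 4.65
  s[B,B] = ((2.2)·(2.2) + (-0.8)·(-0.8) + (-3.8)·(-3.8) + (0.2)·(0.2) + (2.2)·(2.2)) / 4 = 24.8/4 = 6.2
  Sample standard deviations s_i = √(s[i,i]):
  s(A) = √(3.8) = 1.9494
  s(B) = √(6.2) = 2.49

Step 3 — r_{ij} = s_{ij} / (s_i · s_j):
  r[A,A] = 1 (diagonal).
  r[A,B] = 4.65 / (1.9494 · 2.49) = 4.65 / 4.8539 = 0.958
  r[B,B] = 1 (diagonal).

R is symmetric with unit diagonal. Assembling:

R = [[1, 0.958],
 [0.958, 1]]


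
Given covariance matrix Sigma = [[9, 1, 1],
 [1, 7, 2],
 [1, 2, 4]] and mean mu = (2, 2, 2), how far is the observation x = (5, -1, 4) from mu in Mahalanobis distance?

Step 1 — centre the observation: (x - mu) = (3, -3, 2).

Step 2 — invert Sigma (cofactor / det for 3×3, or solve directly):
  Sigma^{-1} = [[0.1148, -0.0096, -0.0239],
 [-0.0096, 0.1675, -0.0813],
 [-0.0239, -0.0813, 0.2967]].

Step 3 — form the quadratic (x - mu)^T · Sigma^{-1} · (x - mu):
  Sigma^{-1} · (x - mu) = (0.3254, -0.6938, 0.7656).
  (x - mu)^T · [Sigma^{-1} · (x - mu)] = (3)·(0.3254) + (-3)·(-0.6938) + (2)·(0.7656) = 4.5885.

Step 4 — take square root: d = √(4.5885) ≈ 2.1421.

d(x, mu) = √(4.5885) ≈ 2.1421


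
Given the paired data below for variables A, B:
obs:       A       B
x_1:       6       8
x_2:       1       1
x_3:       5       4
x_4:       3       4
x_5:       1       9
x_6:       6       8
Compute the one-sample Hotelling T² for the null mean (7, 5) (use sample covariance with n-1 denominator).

Step 1 — sample mean vector:
  mean(A) = (6 + 1 + 5 + 3 + 1 + 6) / 6 = 22/6 = 3.6667
  mean(B) = (8 + 1 + 4 + 4 + 9 + 8) / 6 = 34/6 = 5.6667
  x̄ = (3.6667, 5.6667),  deviation x̄ - mu_0 = (3.6667, 5.6667) - (7, 5) = (-3.3333, 0.6667).

Step 2 — sample covariance matrix, S[i,j] = (1/(n-1)) · Σ_k (x_{k,i} - mean_i) · (x_{k,j} - mean_j), divisor n-1 = 5:
  S[A,A] = ((2.3333)·(2.3333) + (-2.6667)·(-2.6667) + (1.3333)·(1.3333) + (-0.6667)·(-0.6667) + (-2.6667)·(-2.6667) + (2.3333)·(2.3333)) / 5 = 27.3333/5 = 5.4667
  S[A,B] = ((2.3333)·(2.3333) + (-2.6667)·(-4.6667) + (1.3333)·(-1.6667) + (-0.6667)·(-1.6667) + (-2.6667)·(3.3333) + (2.3333)·(2.3333)) / 5 = 13.3333/5 = 2.6667
  S[B,B] = ((2.3333)·(2.3333) + (-4.6667)·(-4.6667) + (-1.6667)·(-1.6667) + (-1.6667)·(-1.6667) + (3.3333)·(3.3333) + (2.3333)·(2.3333)) / 5 = 49.3333/5 = 9.8667
  S = [[5.4667, 2.6667],
 [2.6667, 9.8667]].

Step 3 — invert S. det(S) = 5.4667·9.8667 - (2.6667)² = 46.8267.
  S^{-1} = (1/det) · [[d, -b], [-b, a]] = [[0.2107, -0.0569],
 [-0.0569, 0.1167]].

Step 4 — quadratic form (x̄ - mu_0)^T · S^{-1} · (x̄ - mu_0):
  S^{-1} · (x̄ - mu_0) = (-0.7403, 0.2677),
  (x̄ - mu_0)^T · [...] = (-3.3333)·(-0.7403) + (0.6667)·(0.2677) = 2.6462.

Step 5 — scale by n: T² = 6 · 2.6462 = 15.877.

T² ≈ 15.877


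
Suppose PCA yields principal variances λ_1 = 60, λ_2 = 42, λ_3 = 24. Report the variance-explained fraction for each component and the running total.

Step 1 — total variance = trace(Sigma) = Σ λ_i = 60 + 42 + 24 = 126.

Step 2 — fraction explained by component i = λ_i / Σ λ:
  PC1: 60/126 = 0.4762
  PC2: 42/126 = 0.3333
  PC3: 24/126 = 0.1905

Step 3 — cumulative fraction after k components = (λ_1 + ... + λ_k) / Σ λ:
  k = 1: 60/126 = 0.4762
  k = 2: (60 + 42)/126 = 102/126 = 0.8095
  k = 3: (60 + 42 + 24)/126 = 126/126 = 1

Summary (fraction, with percent):

explained: PC1 0.4762 (47.62%), PC2 0.3333 (33.33%), PC3 0.1905 (19.05%);  cumulative: 0.4762, 0.8095, 1


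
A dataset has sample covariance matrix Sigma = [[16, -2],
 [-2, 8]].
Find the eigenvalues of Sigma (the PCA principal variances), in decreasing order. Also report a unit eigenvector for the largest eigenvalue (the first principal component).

Step 1 — characteristic polynomial of 2×2 Sigma:
  det(Sigma - λI) = λ² - trace · λ + det = 0.
  trace = 16 + 8 = 24, det = 16·8 - (-2)² = 124.
Step 2 — discriminant:
  Δ = trace² - 4·det = 576 - 496 = 80.
Step 3 — eigenvalues:
  λ = (trace ± √Δ)/2 = (24 ± 8.9443)/2,
  λ_1 = 16.4721,  λ_2 = 7.5279.

Step 4 — unit eigenvector for λ_1: solve (Sigma - λ_1 I)v = 0. First row:
  (16 - 16.4721)·v_x + (-2)·v_y = 0, i.e. (-0.4721)·v_x + (-2)·v_y = 0,
  so v ∝ (b, λ_1 - a) = (-2, 0.4721); multiply by -1 so the first entry is positive: u = (2, -0.4721).
  ||u|| = √((2)² + (-0.4721)²) = √(4.2229) ≈ 2.055,
  v_1 = u/||u|| ≈ (0.9732, -0.2298) (||v_1|| = 1).

λ_1 = 16.4721,  λ_2 = 7.5279;  v_1 ≈ (0.9732, -0.2298)


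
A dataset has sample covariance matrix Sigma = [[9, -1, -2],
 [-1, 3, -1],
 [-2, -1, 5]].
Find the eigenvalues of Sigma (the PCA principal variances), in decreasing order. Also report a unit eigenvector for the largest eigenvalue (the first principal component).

Step 1 — characteristic polynomial p(λ) = det(λI - Sigma) = λ³ - tr·λ² + c_1·λ - det, where tr = trace, c_1 = sum of the principal 2×2 minors, det = det(Sigma):
  tr = 9 + 3 + 5 = 17,
  c_1 = (9·3 - (-1)²) + (9·5 - (-2)²) + (3·5 - (-1)²) = 26 + 41 + 14 = 81,
  det = 9·(3·5 - (-1)²) - (-1)·((-1)·5 - (-1)·(-2)) + (-2)·((-1)·(-1) - 3·(-2)) = 9·(14) - (-1)·(-7) + (-2)·(7) = 105.
  So p(λ) = λ³ - 17λ² + 81λ - 105.
Step 2 — look for an integer root (rational root theorem: any rational root is an integer divisor of 105). Testing λ = 5:
  p(5) = 125 - 425 + 405 - 105 = 0  ✓
  Dividing out (λ - 5): p(λ) = (λ - 5)(λ² - 12λ + 21).
Step 3 — remaining eigenvalues from the quadratic λ² - 12λ + 21 = 0:
  Δ = 12² - 4·21 = 144 - 84 = 60,  λ = (12 ± √60)/2 = (12 ± 7.746)/2 ≈ 9.873 or 2.127.
  Sorted: λ_1 = 9.873,  λ_2 = 5,  λ_3 = 2.127  (check: sum = 17 = tr ✓).

Step 4 — unit eigenvector for λ_1 ≈ 9.873: v spans the null space of (Sigma - λ_1 I), whose rows are
  r_1 = (-0.873, -1, -2),  r_2 = (-1, -6.873, -1),  r_3 = (-2, -1, -4.873).
  v is orthogonal to every row, so take v ∝ r_1 × r_2 = ((-1)·(-1) - (-2)·(-6.873), (-2)·(-1) - (-0.873)·(-1), (-0.873)·(-6.873) - (-1)·(-1)) ≈ (-12.746, 1.127, 5).
  Rescale (multiply by -1 so the first nonzero entry is positive): u = (12.746, -1.127, -5).
  ||u|| = √((12.746)² + (-1.127)² + (-5)²) = √(188.7298) ≈ 13.7379,  v_1 = u/||u|| ≈ (0.9278, -0.082, -0.364) (||v_1|| = 1).

λ_1 = 9.873,  λ_2 = 5,  λ_3 = 2.127;  v_1 ≈ (0.9278, -0.082, -0.364)


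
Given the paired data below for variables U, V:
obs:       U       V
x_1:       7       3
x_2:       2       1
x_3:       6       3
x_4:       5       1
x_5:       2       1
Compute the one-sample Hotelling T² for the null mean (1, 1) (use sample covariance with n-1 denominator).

Step 1 — sample mean vector:
  mean(U) = (7 + 2 + 6 + 5 + 2) / 5 = 22/5 = 4.4
  mean(V) = (3 + 1 + 3 + 1 + 1) / 5 = 9/5 = 1.8
  x̄ = (4.4, 1.8),  deviation x̄ - mu_0 = (4.4, 1.8) - (1, 1) = (3.4, 0.8).

Step 2 — sample covariance matrix, S[i,j] = (1/(n-1)) · Σ_k (x_{k,i} - mean_i) · (x_{k,j} - mean_j), divisor n-1 = 4:
  S[U,U] = ((2.6)·(2.6) + (-2.4)·(-2.4) + (1.6)·(1.6) + (0.6)·(0.6) + (-2.4)·(-2.4)) / 4 = 21.2/4 = 5.3
  S[U,V] = ((2.6)·(1.2) + (-2.4)·(-0.8) + (1.6)·(1.2) + (0.6)·(-0.8) + (-2.4)·(-0.8)) / 4 = 8.4/4 = 2.1
  S[V,V] = ((1.2)·(1.2) + (-0.8)·(-0.8) + (1.2)·(1.2) + (-0.8)·(-0.8) + (-0.8)·(-0.8)) / 4 = 4.8/4 = 1.2
  S = [[5.3, 2.1],
 [2.1, 1.2]].

Step 3 — invert S. det(S) = 5.3·1.2 - (2.1)² = 1.95.
  S^{-1} = (1/det) · [[d, -b], [-b, a]] = [[0.6154, -1.0769],
 [-1.0769, 2.7179]].

Step 4 — quadratic form (x̄ - mu_0)^T · S^{-1} · (x̄ - mu_0):
  S^{-1} · (x̄ - mu_0) = (1.2308, -1.4872),
  (x̄ - mu_0)^T · [...] = (3.4)·(1.2308) + (0.8)·(-1.4872) = 2.9949.

Step 5 — scale by n: T² = 5 · 2.9949 = 14.9744.

T² ≈ 14.9744


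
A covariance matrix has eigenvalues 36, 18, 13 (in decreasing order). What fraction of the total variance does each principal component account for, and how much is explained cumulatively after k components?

Step 1 — total variance = trace(Sigma) = Σ λ_i = 36 + 18 + 13 = 67.

Step 2 — fraction explained by component i = λ_i / Σ λ:
  PC1: 36/67 = 0.5373
  PC2: 18/67 = 0.2687
  PC3: 13/67 = 0.194

Step 3 — cumulative fraction after k components = (λ_1 + ... + λ_k) / Σ λ:
  k = 1: 36/67 = 0.5373
  k = 2: (36 + 18)/67 = 54/67 = 0.806
  k = 3: (36 + 18 + 13)/67 = 67/67 = 1

Summary (fraction, with percent):

explained: PC1 0.5373 (53.73%), PC2 0.2687 (26.87%), PC3 0.194 (19.4%);  cumulative: 0.5373, 0.806, 1
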